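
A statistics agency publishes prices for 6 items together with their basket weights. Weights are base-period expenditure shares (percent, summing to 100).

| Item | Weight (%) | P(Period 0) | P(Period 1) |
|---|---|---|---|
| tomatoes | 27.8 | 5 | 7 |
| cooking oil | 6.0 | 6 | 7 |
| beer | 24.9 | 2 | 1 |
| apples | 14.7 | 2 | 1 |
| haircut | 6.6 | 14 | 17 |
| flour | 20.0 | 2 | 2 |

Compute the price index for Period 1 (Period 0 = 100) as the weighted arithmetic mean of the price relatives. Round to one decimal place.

tomatoes: 27.8 × (7/5) = 27.8 × 1.400000 = 38.9200
cooking oil: 6.0 × (7/6) = 6.0 × 1.166667 = 7.0000
beer: 24.9 × (1/2) = 24.9 × 0.500000 = 12.4500
apples: 14.7 × (1/2) = 14.7 × 0.500000 = 7.3500
haircut: 6.6 × (17/14) = 6.6 × 1.214286 = 8.0143
flour: 20.0 × (2/2) = 20.0 × 1.000000 = 20.0000
Index = Σ wᵢ·(p₁ᵢ/p₀ᵢ) = 38.9200 + 7.0000 + 12.4500 + 7.3500 + 8.0143 + 20.0000 = 93.7343

93.7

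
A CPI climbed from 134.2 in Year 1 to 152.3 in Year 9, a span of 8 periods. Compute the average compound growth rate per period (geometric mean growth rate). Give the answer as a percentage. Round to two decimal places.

Growth factor = (152.3/134.2)^(1/8) = (1.134873)^(1/8) = 1.015941
Growth rate = 1.015941 − 1 = 0.015941 = 1.5941%

1.59%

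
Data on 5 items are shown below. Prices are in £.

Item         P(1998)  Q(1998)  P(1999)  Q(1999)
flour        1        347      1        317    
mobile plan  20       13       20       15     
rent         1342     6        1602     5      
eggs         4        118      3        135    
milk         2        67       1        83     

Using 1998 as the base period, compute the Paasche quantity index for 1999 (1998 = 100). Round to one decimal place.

85.7

Paasche quantity index uses current-period prices as weights.
ΣP(1999)·Q(1999) = 1×317 + 20×15 + 1602×5 + 3×135 + 1×83 = 317 + 300 + 8010 + 405 + 83 = 9115
ΣP(1999)·Q(1998) = 1×347 + 20×13 + 1602×6 + 3×118 + 1×67 = 347 + 260 + 9612 + 354 + 67 = 10640
Index = 9115 / 10640 × 100 = 85.6673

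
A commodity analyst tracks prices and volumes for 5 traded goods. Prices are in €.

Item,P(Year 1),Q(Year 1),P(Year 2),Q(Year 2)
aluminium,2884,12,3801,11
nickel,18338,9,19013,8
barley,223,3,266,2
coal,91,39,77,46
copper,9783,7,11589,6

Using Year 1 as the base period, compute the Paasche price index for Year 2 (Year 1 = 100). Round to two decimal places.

Paasche price index uses current-period quantities as weights.
ΣP(Year 2)·Q(Year 2) = 3801×11 + 19013×8 + 266×2 + 77×46 + 11589×6 = 41811 + 152104 + 532 + 3542 + 69534 = 267523
ΣP(Year 1)·Q(Year 2) = 2884×11 + 18338×8 + 223×2 + 91×46 + 9783×6 = 31724 + 146704 + 446 + 4186 + 58698 = 241758
Index = 267523 / 241758 × 100 = 110.6574

110.66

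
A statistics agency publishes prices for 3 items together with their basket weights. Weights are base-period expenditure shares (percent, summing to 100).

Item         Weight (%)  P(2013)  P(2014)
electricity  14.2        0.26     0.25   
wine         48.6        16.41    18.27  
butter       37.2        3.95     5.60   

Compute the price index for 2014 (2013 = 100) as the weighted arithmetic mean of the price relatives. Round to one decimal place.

electricity: 14.2 × (0.25/0.26) = 14.2 × 0.961538 = 13.6538
wine: 48.6 × (18.27/16.41) = 48.6 × 1.113346 = 54.1086
butter: 37.2 × (5.60/3.95) = 37.2 × 1.417722 = 52.7392
Index = Σ wᵢ·(p₁ᵢ/p₀ᵢ) = 13.6538 + 54.1086 + 52.7392 = 120.5017

120.5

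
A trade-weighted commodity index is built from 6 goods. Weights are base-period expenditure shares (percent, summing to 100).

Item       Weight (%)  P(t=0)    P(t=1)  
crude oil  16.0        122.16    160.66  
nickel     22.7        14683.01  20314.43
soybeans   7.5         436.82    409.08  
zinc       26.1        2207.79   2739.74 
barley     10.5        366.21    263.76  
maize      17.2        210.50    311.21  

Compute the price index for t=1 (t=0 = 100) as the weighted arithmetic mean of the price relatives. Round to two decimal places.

124.85

crude oil: 16.0 × (160.66/122.16) = 16.0 × 1.315160 = 21.0426
nickel: 22.7 × (20314.43/14683.01) = 22.7 × 1.383533 = 31.4062
soybeans: 7.5 × (409.08/436.82) = 7.5 × 0.936496 = 7.0237
zinc: 26.1 × (2739.74/2207.79) = 26.1 × 1.240942 = 32.3886
barley: 10.5 × (263.76/366.21) = 10.5 × 0.720242 = 7.5625
maize: 17.2 × (311.21/210.50) = 17.2 × 1.478432 = 25.4290
Index = Σ wᵢ·(p₁ᵢ/p₀ᵢ) = 21.0426 + 31.4062 + 7.0237 + 32.3886 + 7.5625 + 25.4290 = 124.8527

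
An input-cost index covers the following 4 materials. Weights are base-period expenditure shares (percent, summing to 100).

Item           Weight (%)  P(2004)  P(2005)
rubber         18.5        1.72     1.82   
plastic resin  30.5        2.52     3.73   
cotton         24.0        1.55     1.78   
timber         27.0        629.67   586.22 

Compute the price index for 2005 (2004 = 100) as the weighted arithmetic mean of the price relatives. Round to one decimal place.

117.4

rubber: 18.5 × (1.82/1.72) = 18.5 × 1.058140 = 19.5756
plastic resin: 30.5 × (3.73/2.52) = 30.5 × 1.480159 = 45.1448
cotton: 24.0 × (1.78/1.55) = 24.0 × 1.148387 = 27.5613
timber: 27.0 × (586.22/629.67) = 27.0 × 0.930996 = 25.1369
Index = Σ wᵢ·(p₁ᵢ/p₀ᵢ) = 19.5756 + 45.1448 + 27.5613 + 25.1369 = 117.4186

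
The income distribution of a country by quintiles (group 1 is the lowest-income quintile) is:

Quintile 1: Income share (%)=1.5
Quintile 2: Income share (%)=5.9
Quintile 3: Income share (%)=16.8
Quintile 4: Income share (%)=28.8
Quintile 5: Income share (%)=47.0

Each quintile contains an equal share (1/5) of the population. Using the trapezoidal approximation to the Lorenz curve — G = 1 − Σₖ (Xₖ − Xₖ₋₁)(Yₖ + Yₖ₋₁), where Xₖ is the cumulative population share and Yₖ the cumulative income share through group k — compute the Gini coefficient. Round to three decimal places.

Cumulative income shares Yₖ: 0.0150, 0.0740, 0.2420, 0.5300, 1.0000
Σ (Xₖ−Xₖ₋₁)(Yₖ+Yₖ₋₁) = (1/5)(0.0150+0.0000) + (1/5)(0.0740+0.0150) + (1/5)(0.2420+0.0740) + (1/5)(0.5300+0.2420) + (1/5)(1.0000+0.5300)
  = 0.0030 + 0.0178 + 0.0632 + 0.1544 + 0.3060 = 0.5444
G = 1 − 0.5444 = 0.4556

0.456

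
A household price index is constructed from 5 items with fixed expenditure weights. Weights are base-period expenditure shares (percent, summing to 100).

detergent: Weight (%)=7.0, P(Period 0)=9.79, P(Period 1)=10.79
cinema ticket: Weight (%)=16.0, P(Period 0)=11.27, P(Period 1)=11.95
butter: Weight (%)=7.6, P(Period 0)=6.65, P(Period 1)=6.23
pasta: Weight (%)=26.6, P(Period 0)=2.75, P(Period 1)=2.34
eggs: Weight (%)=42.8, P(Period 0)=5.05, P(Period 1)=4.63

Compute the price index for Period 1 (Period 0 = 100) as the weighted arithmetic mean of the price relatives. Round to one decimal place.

93.7

detergent: 7.0 × (10.79/9.79) = 7.0 × 1.102145 = 7.7150
cinema ticket: 16.0 × (11.95/11.27) = 16.0 × 1.060337 = 16.9654
butter: 7.6 × (6.23/6.65) = 7.6 × 0.936842 = 7.1200
pasta: 26.6 × (2.34/2.75) = 26.6 × 0.850909 = 22.6342
eggs: 42.8 × (4.63/5.05) = 42.8 × 0.916832 = 39.2404
Index = Σ wᵢ·(p₁ᵢ/p₀ᵢ) = 7.7150 + 16.9654 + 7.1200 + 22.6342 + 39.2404 = 93.6750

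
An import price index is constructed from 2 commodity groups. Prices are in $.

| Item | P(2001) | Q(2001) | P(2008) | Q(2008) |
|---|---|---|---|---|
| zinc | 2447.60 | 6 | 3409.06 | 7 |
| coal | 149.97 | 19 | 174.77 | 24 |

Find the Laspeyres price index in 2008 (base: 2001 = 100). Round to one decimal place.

Laspeyres price index uses base-period quantities as weights.
ΣP(2008)·Q(2001) = 3409.06×6 + 174.77×19 = 20454.36 + 3320.63 = 23774.99
ΣP(2001)·Q(2001) = 2447.60×6 + 149.97×19 = 14685.6 + 2849.43 = 17535.03
Index = 23774.99 / 17535.03 × 100 = 135.5857

135.6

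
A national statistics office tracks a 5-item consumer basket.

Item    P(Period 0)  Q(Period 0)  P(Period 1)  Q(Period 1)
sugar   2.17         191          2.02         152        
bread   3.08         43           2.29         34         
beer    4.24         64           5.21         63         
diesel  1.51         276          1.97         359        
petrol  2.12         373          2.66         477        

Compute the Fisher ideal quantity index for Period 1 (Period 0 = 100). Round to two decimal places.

Laspeyres component (base-period weights):
ΣP(Period 0)Q(Period 1) = 2.17×152 + 3.08×34 + 4.24×63 + 1.51×359 + 2.12×477 = 329.84 + 104.72 + 267.12 + 542.09 + 1011.24 = 2255.01
ΣP(Period 0)Q(Period 0) = 2.17×191 + 3.08×43 + 4.24×64 + 1.51×276 + 2.12×373 = 414.47 + 132.44 + 271.36 + 416.76 + 790.76 = 2025.79
L = 2255.01 / 2025.79 × 100 = 111.3151
Paasche component (current-period weights):
ΣP(Period 1)Q(Period 1) = 2.02×152 + 2.29×34 + 5.21×63 + 1.97×359 + 2.66×477 = 307.04 + 77.86 + 328.23 + 707.23 + 1268.82 = 2689.18
ΣP(Period 1)Q(Period 0) = 2.02×191 + 2.29×43 + 5.21×64 + 1.97×276 + 2.66×373 = 385.82 + 98.47 + 333.44 + 543.72 + 992.18 = 2353.63
P = 2689.18 / 2353.63 × 100 = 114.2567
Fisher = √(L × P) = √(111.3151 × 114.2567) = 112.7763

112.78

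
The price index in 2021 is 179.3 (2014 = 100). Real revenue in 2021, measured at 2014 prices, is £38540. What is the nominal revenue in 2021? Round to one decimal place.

69102.2

Nominal = Real × (Index/100) = 38540 × (179.3/100)
        = 38540 × 1.793 = 69102.2200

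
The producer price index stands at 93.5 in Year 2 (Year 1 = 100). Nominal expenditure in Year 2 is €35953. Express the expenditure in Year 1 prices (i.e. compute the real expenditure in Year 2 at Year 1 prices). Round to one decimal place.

38452.4

Real = Nominal ÷ (Index/100) = 35953 ÷ (93.5/100)
     = 35953 ÷ 0.935 = 38452.4064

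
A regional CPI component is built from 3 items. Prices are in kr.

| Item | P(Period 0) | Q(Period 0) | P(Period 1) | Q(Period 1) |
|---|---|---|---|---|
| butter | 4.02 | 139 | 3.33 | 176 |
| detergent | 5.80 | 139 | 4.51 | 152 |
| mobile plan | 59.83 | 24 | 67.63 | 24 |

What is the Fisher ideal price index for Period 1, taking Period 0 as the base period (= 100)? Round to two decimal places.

96.27

Laspeyres component (base-period weights):
ΣP(Period 1)Q(Period 0) = 3.33×139 + 4.51×139 + 67.63×24 = 462.87 + 626.89 + 1623.12 = 2712.88
ΣP(Period 0)Q(Period 0) = 4.02×139 + 5.80×139 + 59.83×24 = 558.78 + 806.2 + 1435.92 = 2800.9
L = 2712.88 / 2800.9 × 100 = 96.8574
Paasche component (current-period weights):
ΣP(Period 1)Q(Period 1) = 3.33×176 + 4.51×152 + 67.63×24 = 586.08 + 685.52 + 1623.12 = 2894.72
ΣP(Period 0)Q(Period 1) = 4.02×176 + 5.80×152 + 59.83×24 = 707.52 + 881.6 + 1435.92 = 3025.04
P = 2894.72 / 3025.04 × 100 = 95.6920
Fisher = √(L × P) = √(96.8574 × 95.6920) = 96.2729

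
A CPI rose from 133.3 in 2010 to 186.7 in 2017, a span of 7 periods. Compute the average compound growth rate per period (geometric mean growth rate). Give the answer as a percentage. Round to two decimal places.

4.93%

Growth factor = (186.7/133.3)^(1/7) = (1.400600)^(1/7) = 1.049306
Growth rate = 1.049306 − 1 = 0.049306 = 4.9306%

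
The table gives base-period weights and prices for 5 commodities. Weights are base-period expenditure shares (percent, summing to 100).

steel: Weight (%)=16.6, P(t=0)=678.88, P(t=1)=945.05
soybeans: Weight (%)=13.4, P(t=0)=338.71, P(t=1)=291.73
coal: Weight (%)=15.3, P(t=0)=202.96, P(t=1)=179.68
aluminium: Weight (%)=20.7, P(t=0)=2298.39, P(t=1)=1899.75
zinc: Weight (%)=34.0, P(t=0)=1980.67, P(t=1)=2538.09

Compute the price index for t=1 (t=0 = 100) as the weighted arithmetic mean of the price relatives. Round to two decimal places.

steel: 16.6 × (945.05/678.88) = 16.6 × 1.392072 = 23.1084
soybeans: 13.4 × (291.73/338.71) = 13.4 × 0.861297 = 11.5414
coal: 15.3 × (179.68/202.96) = 15.3 × 0.885298 = 13.5451
aluminium: 20.7 × (1899.75/2298.39) = 20.7 × 0.826557 = 17.1097
zinc: 34.0 × (2538.09/1980.67) = 34.0 × 1.281430 = 43.5686
Index = Σ wᵢ·(p₁ᵢ/p₀ᵢ) = 23.1084 + 11.5414 + 13.5451 + 17.1097 + 43.5686 = 108.8732

108.87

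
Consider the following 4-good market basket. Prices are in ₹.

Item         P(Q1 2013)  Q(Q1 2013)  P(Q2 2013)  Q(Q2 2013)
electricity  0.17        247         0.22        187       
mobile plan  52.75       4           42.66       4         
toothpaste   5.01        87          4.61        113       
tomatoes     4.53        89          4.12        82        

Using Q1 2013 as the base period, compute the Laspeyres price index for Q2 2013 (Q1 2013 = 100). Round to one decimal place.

Laspeyres price index uses base-period quantities as weights.
ΣP(Q2 2013)·Q(Q1 2013) = 0.22×247 + 42.66×4 + 4.61×87 + 4.12×89 = 54.34 + 170.64 + 401.07 + 366.68 = 992.73
ΣP(Q1 2013)·Q(Q1 2013) = 0.17×247 + 52.75×4 + 5.01×87 + 4.53×89 = 41.99 + 211 + 435.87 + 403.17 = 1092.03
Index = 992.73 / 1092.03 × 100 = 90.9068

90.9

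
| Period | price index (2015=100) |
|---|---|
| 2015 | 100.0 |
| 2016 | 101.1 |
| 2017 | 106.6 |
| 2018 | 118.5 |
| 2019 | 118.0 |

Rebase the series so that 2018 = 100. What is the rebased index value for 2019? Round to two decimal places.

99.58

Rebased(2019) = 118.0 / 118.5 × 100 = 99.5781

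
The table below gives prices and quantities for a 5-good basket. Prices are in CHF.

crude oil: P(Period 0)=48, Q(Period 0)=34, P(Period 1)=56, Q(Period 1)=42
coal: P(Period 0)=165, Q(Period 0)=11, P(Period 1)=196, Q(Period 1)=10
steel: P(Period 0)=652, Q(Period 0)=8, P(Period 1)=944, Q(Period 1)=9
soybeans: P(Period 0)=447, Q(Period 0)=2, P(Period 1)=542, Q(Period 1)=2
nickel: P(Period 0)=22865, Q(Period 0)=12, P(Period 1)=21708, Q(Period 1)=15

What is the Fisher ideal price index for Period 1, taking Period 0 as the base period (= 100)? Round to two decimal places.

Laspeyres component (base-period weights):
ΣP(Period 1)Q(Period 0) = 56×34 + 196×11 + 944×8 + 542×2 + 21708×12 = 1904 + 2156 + 7552 + 1084 + 260496 = 273192
ΣP(Period 0)Q(Period 0) = 48×34 + 165×11 + 652×8 + 447×2 + 22865×12 = 1632 + 1815 + 5216 + 894 + 274380 = 283937
L = 273192 / 283937 × 100 = 96.2157
Paasche component (current-period weights):
ΣP(Period 1)Q(Period 1) = 56×42 + 196×10 + 944×9 + 542×2 + 21708×15 = 2352 + 1960 + 8496 + 1084 + 325620 = 339512
ΣP(Period 0)Q(Period 1) = 48×42 + 165×10 + 652×9 + 447×2 + 22865×15 = 2016 + 1650 + 5868 + 894 + 342975 = 353403
P = 339512 / 353403 × 100 = 96.0694
Fisher = √(L × P) = √(96.2157 × 96.0694) = 96.1425

96.14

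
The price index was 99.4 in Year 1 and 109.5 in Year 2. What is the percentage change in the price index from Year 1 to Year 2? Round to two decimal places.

Change = (109.5 − 99.4) / 99.4 × 100
       = 10.1 / 99.4 × 100 = 10.1610%

10.16%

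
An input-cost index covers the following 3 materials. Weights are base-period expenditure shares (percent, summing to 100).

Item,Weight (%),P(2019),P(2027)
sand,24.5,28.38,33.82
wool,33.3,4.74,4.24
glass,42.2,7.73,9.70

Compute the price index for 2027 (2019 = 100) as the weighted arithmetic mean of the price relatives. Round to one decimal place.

111.9

sand: 24.5 × (33.82/28.38) = 24.5 × 1.191684 = 29.1963
wool: 33.3 × (4.24/4.74) = 33.3 × 0.894515 = 29.7873
glass: 42.2 × (9.70/7.73) = 42.2 × 1.254851 = 52.9547
Index = Σ wᵢ·(p₁ᵢ/p₀ᵢ) = 29.1963 + 29.7873 + 52.9547 = 111.9383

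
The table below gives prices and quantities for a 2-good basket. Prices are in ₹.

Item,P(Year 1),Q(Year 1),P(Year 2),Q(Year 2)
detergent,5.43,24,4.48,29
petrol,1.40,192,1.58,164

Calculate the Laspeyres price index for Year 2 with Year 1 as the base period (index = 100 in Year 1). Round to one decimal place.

102.9

Laspeyres price index uses base-period quantities as weights.
ΣP(Year 2)·Q(Year 1) = 4.48×24 + 1.58×192 = 107.52 + 303.36 = 410.88
ΣP(Year 1)·Q(Year 1) = 5.43×24 + 1.40×192 = 130.32 + 268.8 = 399.12
Index = 410.88 / 399.12 × 100 = 102.9465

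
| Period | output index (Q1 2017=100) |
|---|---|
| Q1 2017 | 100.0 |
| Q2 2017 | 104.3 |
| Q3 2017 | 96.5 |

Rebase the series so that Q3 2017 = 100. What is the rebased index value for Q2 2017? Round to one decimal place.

Rebased(Q2 2017) = 104.3 / 96.5 × 100 = 108.0829

108.1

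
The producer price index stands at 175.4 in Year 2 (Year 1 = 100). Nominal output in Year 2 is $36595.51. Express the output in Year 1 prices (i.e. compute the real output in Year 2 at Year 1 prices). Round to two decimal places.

Real = Nominal ÷ (Index/100) = 36595.51 ÷ (175.4/100)
     = 36595.51 ÷ 1.754 = 20864.0308

20864.03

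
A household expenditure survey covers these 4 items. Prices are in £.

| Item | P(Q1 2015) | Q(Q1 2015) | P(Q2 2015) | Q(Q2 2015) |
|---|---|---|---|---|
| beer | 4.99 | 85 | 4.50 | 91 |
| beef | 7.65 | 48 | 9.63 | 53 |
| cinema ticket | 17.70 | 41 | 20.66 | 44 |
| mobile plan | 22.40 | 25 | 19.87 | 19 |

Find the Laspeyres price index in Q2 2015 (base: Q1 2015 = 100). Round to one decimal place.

Laspeyres price index uses base-period quantities as weights.
ΣP(Q2 2015)·Q(Q1 2015) = 4.50×85 + 9.63×48 + 20.66×41 + 19.87×25 = 382.5 + 462.24 + 847.06 + 496.75 = 2188.55
ΣP(Q1 2015)·Q(Q1 2015) = 4.99×85 + 7.65×48 + 17.70×41 + 22.40×25 = 424.15 + 367.2 + 725.7 + 560 = 2077.05
Index = 2188.55 / 2077.05 × 100 = 105.3682

105.4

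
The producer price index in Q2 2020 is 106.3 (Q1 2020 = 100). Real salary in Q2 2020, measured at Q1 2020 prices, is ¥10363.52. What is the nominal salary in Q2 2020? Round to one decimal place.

11016.4

Nominal = Real × (Index/100) = 10363.52 × (106.3/100)
        = 10363.52 × 1.063 = 11016.4218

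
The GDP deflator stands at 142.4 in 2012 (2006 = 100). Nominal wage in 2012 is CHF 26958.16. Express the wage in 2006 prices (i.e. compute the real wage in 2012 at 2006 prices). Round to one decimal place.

18931.3

Real = Nominal ÷ (Index/100) = 26958.16 ÷ (142.4/100)
     = 26958.16 ÷ 1.424 = 18931.2921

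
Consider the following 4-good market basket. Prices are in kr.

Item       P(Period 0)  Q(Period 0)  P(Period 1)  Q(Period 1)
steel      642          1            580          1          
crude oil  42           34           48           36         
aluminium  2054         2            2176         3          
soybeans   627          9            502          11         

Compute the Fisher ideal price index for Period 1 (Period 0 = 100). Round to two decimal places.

Laspeyres component (base-period weights):
ΣP(Period 1)Q(Period 0) = 580×1 + 48×34 + 2176×2 + 502×9 = 580 + 1632 + 4352 + 4518 = 11082
ΣP(Period 0)Q(Period 0) = 642×1 + 42×34 + 2054×2 + 627×9 = 642 + 1428 + 4108 + 5643 = 11821
L = 11082 / 11821 × 100 = 93.7484
Paasche component (current-period weights):
ΣP(Period 1)Q(Period 1) = 580×1 + 48×36 + 2176×3 + 502×11 = 580 + 1728 + 6528 + 5522 = 14358
ΣP(Period 0)Q(Period 1) = 642×1 + 42×36 + 2054×3 + 627×11 = 642 + 1512 + 6162 + 6897 = 15213
P = 14358 / 15213 × 100 = 94.3798
Fisher = √(L × P) = √(93.7484 × 94.3798) = 94.0636

94.06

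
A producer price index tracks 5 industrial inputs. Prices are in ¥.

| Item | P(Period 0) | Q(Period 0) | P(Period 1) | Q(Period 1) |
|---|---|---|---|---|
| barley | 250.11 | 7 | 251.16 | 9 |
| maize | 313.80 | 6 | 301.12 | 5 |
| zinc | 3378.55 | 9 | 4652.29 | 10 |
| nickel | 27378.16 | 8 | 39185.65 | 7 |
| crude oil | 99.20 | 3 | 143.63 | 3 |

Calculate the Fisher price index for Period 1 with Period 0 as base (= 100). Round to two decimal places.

Laspeyres component (base-period weights):
ΣP(Period 1)Q(Period 0) = 251.16×7 + 301.12×6 + 4652.29×9 + 39185.65×8 + 143.63×3 = 1758.12 + 1806.72 + 41870.61 + 313485.2 + 430.89 = 359351.54
ΣP(Period 0)Q(Period 0) = 250.11×7 + 313.80×6 + 3378.55×9 + 27378.16×8 + 99.20×3 = 1750.77 + 1882.8 + 30406.95 + 219025.28 + 297.6 = 253363.4
L = 359351.54 / 253363.4 × 100 = 141.8325
Paasche component (current-period weights):
ΣP(Period 1)Q(Period 1) = 251.16×9 + 301.12×5 + 4652.29×10 + 39185.65×7 + 143.63×3 = 2260.44 + 1505.6 + 46522.9 + 274299.55 + 430.89 = 325019.38
ΣP(Period 0)Q(Period 1) = 250.11×9 + 313.80×5 + 3378.55×10 + 27378.16×7 + 99.20×3 = 2250.99 + 1569 + 33785.5 + 191647.12 + 297.6 = 229550.21
P = 325019.38 / 229550.21 × 100 = 141.5897
Fisher = √(L × P) = √(141.8325 × 141.5897) = 141.7110

141.71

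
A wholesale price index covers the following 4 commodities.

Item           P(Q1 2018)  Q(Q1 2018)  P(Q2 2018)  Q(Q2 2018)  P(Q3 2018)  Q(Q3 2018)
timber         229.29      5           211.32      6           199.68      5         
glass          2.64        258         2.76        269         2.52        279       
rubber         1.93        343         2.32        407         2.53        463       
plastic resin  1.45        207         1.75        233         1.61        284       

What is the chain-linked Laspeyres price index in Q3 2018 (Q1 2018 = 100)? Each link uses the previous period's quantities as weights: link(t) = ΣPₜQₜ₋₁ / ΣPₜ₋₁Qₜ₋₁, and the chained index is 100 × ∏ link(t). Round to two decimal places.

102.37

Link Q1 2018→Q2 2018:
ΣP(Q2 2018)Q(Q1 2018) = 211.32×5 + 2.76×258 + 2.32×343 + 1.75×207 = 1056.6 + 712.08 + 795.76 + 362.25 = 2926.69
ΣP(Q1 2018)Q(Q1 2018) = 229.29×5 + 2.64×258 + 1.93×343 + 1.45×207 = 1146.45 + 681.12 + 661.99 + 300.15 = 2789.71
link = 2926.69/2789.71 = 1.049102
Link Q2 2018→Q3 2018:
ΣP(Q3 2018)Q(Q2 2018) = 199.68×6 + 2.52×269 + 2.53×407 + 1.61×233 = 1198.08 + 677.88 + 1029.71 + 375.13 = 3280.8
ΣP(Q2 2018)Q(Q2 2018) = 211.32×6 + 2.76×269 + 2.32×407 + 1.75×233 = 1267.92 + 742.44 + 944.24 + 407.75 = 3362.35
link = 3280.8/3362.35 = 0.975746
Chained index = 100 × 1.049102 × 0.975746 = 102.3657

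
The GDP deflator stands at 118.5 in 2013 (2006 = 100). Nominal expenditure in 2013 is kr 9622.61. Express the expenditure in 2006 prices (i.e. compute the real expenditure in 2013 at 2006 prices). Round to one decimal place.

Real = Nominal ÷ (Index/100) = 9622.61 ÷ (118.5/100)
     = 9622.61 ÷ 1.185 = 8120.3460

8120.3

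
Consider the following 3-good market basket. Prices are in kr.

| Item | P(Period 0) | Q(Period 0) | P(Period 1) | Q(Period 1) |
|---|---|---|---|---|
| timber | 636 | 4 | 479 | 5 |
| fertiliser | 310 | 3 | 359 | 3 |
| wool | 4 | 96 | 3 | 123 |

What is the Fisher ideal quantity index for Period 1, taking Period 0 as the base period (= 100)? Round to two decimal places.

118.17

Laspeyres component (base-period weights):
ΣP(Period 0)Q(Period 1) = 636×5 + 310×3 + 4×123 = 3180 + 930 + 492 = 4602
ΣP(Period 0)Q(Period 0) = 636×4 + 310×3 + 4×96 = 2544 + 930 + 384 = 3858
L = 4602 / 3858 × 100 = 119.2846
Paasche component (current-period weights):
ΣP(Period 1)Q(Period 1) = 479×5 + 359×3 + 3×123 = 2395 + 1077 + 369 = 3841
ΣP(Period 1)Q(Period 0) = 479×4 + 359×3 + 3×96 = 1916 + 1077 + 288 = 3281
P = 3841 / 3281 × 100 = 117.0680
Fisher = √(L × P) = √(119.2846 × 117.0680) = 118.1711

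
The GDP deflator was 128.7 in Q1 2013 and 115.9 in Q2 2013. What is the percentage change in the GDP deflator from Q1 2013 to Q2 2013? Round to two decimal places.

Change = (115.9 − 128.7) / 128.7 × 100
       = -12.8 / 128.7 × 100 = -9.9456%

-9.95%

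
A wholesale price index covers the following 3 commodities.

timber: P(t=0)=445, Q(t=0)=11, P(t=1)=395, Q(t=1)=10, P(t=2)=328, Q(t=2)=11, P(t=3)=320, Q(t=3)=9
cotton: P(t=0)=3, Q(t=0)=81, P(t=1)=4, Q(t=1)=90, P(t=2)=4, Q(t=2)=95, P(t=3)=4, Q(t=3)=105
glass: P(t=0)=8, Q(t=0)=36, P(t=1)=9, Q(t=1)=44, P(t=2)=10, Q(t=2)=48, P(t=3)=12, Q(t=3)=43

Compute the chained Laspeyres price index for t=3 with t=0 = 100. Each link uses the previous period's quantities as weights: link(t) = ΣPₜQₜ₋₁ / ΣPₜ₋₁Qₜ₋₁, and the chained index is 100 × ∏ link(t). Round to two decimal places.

Link t=0→t=1:
ΣP(t=1)Q(t=0) = 395×11 + 4×81 + 9×36 = 4345 + 324 + 324 = 4993
ΣP(t=0)Q(t=0) = 445×11 + 3×81 + 8×36 = 4895 + 243 + 288 = 5426
link = 4993/5426 = 0.920199
Link t=1→t=2:
ΣP(t=2)Q(t=1) = 328×10 + 4×90 + 10×44 = 3280 + 360 + 440 = 4080
ΣP(t=1)Q(t=1) = 395×10 + 4×90 + 9×44 = 3950 + 360 + 396 = 4706
link = 4080/4706 = 0.866978
Link t=2→t=3:
ΣP(t=3)Q(t=2) = 320×11 + 4×95 + 12×48 = 3520 + 380 + 576 = 4476
ΣP(t=2)Q(t=2) = 328×11 + 4×95 + 10×48 = 3608 + 380 + 480 = 4468
link = 4476/4468 = 1.001791
Chained index = 100 × 0.920199 × 0.866978 × 1.001791 = 79.9221

79.92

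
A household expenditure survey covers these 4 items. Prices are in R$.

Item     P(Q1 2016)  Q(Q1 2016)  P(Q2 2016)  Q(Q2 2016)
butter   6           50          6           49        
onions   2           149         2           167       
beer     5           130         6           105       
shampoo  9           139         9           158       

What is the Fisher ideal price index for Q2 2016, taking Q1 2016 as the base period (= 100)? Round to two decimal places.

104.64

Laspeyres component (base-period weights):
ΣP(Q2 2016)Q(Q1 2016) = 6×50 + 2×149 + 6×130 + 9×139 = 300 + 298 + 780 + 1251 = 2629
ΣP(Q1 2016)Q(Q1 2016) = 6×50 + 2×149 + 5×130 + 9×139 = 300 + 298 + 650 + 1251 = 2499
L = 2629 / 2499 × 100 = 105.2021
Paasche component (current-period weights):
ΣP(Q2 2016)Q(Q2 2016) = 6×49 + 2×167 + 6×105 + 9×158 = 294 + 334 + 630 + 1422 = 2680
ΣP(Q1 2016)Q(Q2 2016) = 6×49 + 2×167 + 5×105 + 9×158 = 294 + 334 + 525 + 1422 = 2575
P = 2680 / 2575 × 100 = 104.0777
Fisher = √(L × P) = √(105.2021 × 104.0777) = 104.6384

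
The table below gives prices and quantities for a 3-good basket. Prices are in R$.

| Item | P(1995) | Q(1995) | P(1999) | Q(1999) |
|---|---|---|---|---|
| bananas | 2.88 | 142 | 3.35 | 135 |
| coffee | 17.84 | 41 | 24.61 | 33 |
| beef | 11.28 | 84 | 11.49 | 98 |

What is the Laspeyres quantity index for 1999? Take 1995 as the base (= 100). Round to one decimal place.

Laspeyres quantity index uses base-period prices as weights.
ΣP(1995)·Q(1999) = 2.88×135 + 17.84×33 + 11.28×98 = 388.8 + 588.72 + 1105.44 = 2082.96
ΣP(1995)·Q(1995) = 2.88×142 + 17.84×41 + 11.28×84 = 408.96 + 731.44 + 947.52 = 2087.92
Index = 2082.96 / 2087.92 × 100 = 99.7624

99.8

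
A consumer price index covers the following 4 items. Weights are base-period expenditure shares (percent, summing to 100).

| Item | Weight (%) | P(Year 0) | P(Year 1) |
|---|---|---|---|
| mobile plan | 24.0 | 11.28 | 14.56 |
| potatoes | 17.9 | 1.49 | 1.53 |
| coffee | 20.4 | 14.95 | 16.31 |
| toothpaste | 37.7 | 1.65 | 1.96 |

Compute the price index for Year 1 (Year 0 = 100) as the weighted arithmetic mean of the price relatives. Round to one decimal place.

116.4

mobile plan: 24.0 × (14.56/11.28) = 24.0 × 1.290780 = 30.9787
potatoes: 17.9 × (1.53/1.49) = 17.9 × 1.026846 = 18.3805
coffee: 20.4 × (16.31/14.95) = 20.4 × 1.090970 = 22.2558
toothpaste: 37.7 × (1.96/1.65) = 37.7 × 1.187879 = 44.7830
Index = Σ wᵢ·(p₁ᵢ/p₀ᵢ) = 30.9787 + 18.3805 + 22.2558 + 44.7830 = 116.3981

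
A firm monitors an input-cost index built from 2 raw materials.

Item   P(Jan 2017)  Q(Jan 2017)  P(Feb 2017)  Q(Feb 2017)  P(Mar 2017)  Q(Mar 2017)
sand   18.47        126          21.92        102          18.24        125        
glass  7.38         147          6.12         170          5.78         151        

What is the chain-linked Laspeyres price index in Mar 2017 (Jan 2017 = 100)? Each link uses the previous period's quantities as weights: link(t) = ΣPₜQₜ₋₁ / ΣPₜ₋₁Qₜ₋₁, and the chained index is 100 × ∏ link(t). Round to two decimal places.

Link Jan 2017→Feb 2017:
ΣP(Feb 2017)Q(Jan 2017) = 21.92×126 + 6.12×147 = 2761.92 + 899.64 = 3661.56
ΣP(Jan 2017)Q(Jan 2017) = 18.47×126 + 7.38×147 = 2327.22 + 1084.86 = 3412.08
link = 3661.56/3412.08 = 1.073117
Link Feb 2017→Mar 2017:
ΣP(Mar 2017)Q(Feb 2017) = 18.24×102 + 5.78×170 = 1860.48 + 982.6 = 2843.08
ΣP(Feb 2017)Q(Feb 2017) = 21.92×102 + 6.12×170 = 2235.84 + 1040.4 = 3276.24
link = 2843.08/3276.24 = 0.867787
Chained index = 100 × 1.073117 × 0.867787 = 93.1237

93.12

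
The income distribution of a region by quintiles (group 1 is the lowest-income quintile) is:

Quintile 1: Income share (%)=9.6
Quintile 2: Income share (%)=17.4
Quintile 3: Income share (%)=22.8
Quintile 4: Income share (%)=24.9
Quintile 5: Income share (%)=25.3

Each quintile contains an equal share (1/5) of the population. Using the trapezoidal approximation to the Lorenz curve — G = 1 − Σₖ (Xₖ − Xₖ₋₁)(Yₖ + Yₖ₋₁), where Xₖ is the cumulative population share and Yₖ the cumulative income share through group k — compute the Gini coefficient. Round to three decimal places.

0.156

Cumulative income shares Yₖ: 0.0960, 0.2700, 0.4980, 0.7470, 1.0000
Σ (Xₖ−Xₖ₋₁)(Yₖ+Yₖ₋₁) = (1/5)(0.0960+0.0000) + (1/5)(0.2700+0.0960) + (1/5)(0.4980+0.2700) + (1/5)(0.7470+0.4980) + (1/5)(1.0000+0.7470)
  = 0.0192 + 0.0732 + 0.1536 + 0.2490 + 0.3494 = 0.8444
G = 1 − 0.8444 = 0.1556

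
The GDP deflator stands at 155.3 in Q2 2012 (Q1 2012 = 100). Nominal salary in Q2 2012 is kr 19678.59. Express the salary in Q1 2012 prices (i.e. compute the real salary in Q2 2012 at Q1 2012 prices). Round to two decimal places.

Real = Nominal ÷ (Index/100) = 19678.59 ÷ (155.3/100)
     = 19678.59 ÷ 1.553 = 12671.3393

12671.34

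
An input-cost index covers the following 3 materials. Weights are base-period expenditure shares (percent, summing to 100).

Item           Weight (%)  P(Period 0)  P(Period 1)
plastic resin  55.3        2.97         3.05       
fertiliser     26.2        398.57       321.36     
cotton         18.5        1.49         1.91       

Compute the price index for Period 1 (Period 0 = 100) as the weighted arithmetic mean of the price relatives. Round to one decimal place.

plastic resin: 55.3 × (3.05/2.97) = 55.3 × 1.026936 = 56.7896
fertiliser: 26.2 × (321.36/398.57) = 26.2 × 0.806282 = 21.1246
cotton: 18.5 × (1.91/1.49) = 18.5 × 1.281879 = 23.7148
Index = Σ wᵢ·(p₁ᵢ/p₀ᵢ) = 56.7896 + 21.1246 + 23.7148 = 101.6289

101.6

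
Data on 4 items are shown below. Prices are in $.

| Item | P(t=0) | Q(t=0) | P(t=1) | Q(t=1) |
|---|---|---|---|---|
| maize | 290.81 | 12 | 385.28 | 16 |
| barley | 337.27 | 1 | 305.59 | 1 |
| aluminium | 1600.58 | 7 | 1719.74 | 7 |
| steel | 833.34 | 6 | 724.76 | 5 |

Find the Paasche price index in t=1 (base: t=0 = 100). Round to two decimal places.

Paasche price index uses current-period quantities as weights.
ΣP(t=1)·Q(t=1) = 385.28×16 + 305.59×1 + 1719.74×7 + 724.76×5 = 6164.48 + 305.59 + 12038.18 + 3623.8 = 22132.05
ΣP(t=0)·Q(t=1) = 290.81×16 + 337.27×1 + 1600.58×7 + 833.34×5 = 4652.96 + 337.27 + 11204.06 + 4166.7 = 20360.99
Index = 22132.05 / 20360.99 × 100 = 108.6983

108.70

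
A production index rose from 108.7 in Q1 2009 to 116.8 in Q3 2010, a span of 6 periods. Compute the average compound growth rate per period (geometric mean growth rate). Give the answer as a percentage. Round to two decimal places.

Growth factor = (116.8/108.7)^(1/6) = (1.074517)^(1/6) = 1.012051
Growth rate = 1.012051 − 1 = 0.012051 = 1.2051%

1.21%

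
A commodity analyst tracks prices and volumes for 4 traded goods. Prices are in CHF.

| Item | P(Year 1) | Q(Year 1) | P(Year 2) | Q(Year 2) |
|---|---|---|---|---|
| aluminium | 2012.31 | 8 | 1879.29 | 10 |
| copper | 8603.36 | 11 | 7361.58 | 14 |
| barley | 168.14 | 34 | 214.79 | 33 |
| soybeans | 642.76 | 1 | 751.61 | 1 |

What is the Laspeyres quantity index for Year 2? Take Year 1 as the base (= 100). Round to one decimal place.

125.3

Laspeyres quantity index uses base-period prices as weights.
ΣP(Year 1)·Q(Year 2) = 2012.31×10 + 8603.36×14 + 168.14×33 + 642.76×1 = 20123.1 + 120447.04 + 5548.62 + 642.76 = 146761.52
ΣP(Year 1)·Q(Year 1) = 2012.31×8 + 8603.36×11 + 168.14×34 + 642.76×1 = 16098.48 + 94636.96 + 5716.76 + 642.76 = 117094.96
Index = 146761.52 / 117094.96 × 100 = 125.3355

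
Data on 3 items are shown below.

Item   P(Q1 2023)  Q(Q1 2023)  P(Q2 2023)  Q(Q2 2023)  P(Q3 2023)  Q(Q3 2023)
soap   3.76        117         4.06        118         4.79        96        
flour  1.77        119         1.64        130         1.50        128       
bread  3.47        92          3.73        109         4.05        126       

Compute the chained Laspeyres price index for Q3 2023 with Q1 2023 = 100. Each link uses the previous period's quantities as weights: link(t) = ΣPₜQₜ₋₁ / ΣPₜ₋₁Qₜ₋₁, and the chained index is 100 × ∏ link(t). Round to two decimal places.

Link Q1 2023→Q2 2023:
ΣP(Q2 2023)Q(Q1 2023) = 4.06×117 + 1.64×119 + 3.73×92 = 475.02 + 195.16 + 343.16 = 1013.34
ΣP(Q1 2023)Q(Q1 2023) = 3.76×117 + 1.77×119 + 3.47×92 = 439.92 + 210.63 + 319.24 = 969.79
link = 1013.34/969.79 = 1.044907
Link Q2 2023→Q3 2023:
ΣP(Q3 2023)Q(Q2 2023) = 4.79×118 + 1.50×130 + 4.05×109 = 565.22 + 195 + 441.45 = 1201.67
ΣP(Q2 2023)Q(Q2 2023) = 4.06×118 + 1.64×130 + 3.73×109 = 479.08 + 213.2 + 406.57 = 1098.85
link = 1201.67/1098.85 = 1.093571
Chained index = 100 × 1.044907 × 1.093571 = 114.2679

114.27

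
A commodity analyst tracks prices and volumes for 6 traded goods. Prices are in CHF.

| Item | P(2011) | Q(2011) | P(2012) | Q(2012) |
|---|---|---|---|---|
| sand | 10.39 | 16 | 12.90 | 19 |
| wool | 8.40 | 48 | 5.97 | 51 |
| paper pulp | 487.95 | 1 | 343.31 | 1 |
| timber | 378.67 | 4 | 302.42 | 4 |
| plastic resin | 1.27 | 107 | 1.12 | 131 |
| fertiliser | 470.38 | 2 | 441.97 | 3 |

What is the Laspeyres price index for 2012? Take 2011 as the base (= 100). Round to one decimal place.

83.6

Laspeyres price index uses base-period quantities as weights.
ΣP(2012)·Q(2011) = 12.90×16 + 5.97×48 + 343.31×1 + 302.42×4 + 1.12×107 + 441.97×2 = 206.4 + 286.56 + 343.31 + 1209.68 + 119.84 + 883.94 = 3049.73
ΣP(2011)·Q(2011) = 10.39×16 + 8.40×48 + 487.95×1 + 378.67×4 + 1.27×107 + 470.38×2 = 166.24 + 403.2 + 487.95 + 1514.68 + 135.89 + 940.76 = 3648.72
Index = 3049.73 / 3648.72 × 100 = 83.5836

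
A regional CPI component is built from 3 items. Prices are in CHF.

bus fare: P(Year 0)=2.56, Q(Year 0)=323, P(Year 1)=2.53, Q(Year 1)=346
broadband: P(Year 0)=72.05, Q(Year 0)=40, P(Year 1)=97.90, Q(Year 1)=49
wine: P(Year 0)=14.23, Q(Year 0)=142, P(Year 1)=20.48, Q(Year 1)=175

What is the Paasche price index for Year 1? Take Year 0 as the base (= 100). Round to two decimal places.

134.03

Paasche price index uses current-period quantities as weights.
ΣP(Year 1)·Q(Year 1) = 2.53×346 + 97.90×49 + 20.48×175 = 875.38 + 4797.1 + 3584 = 9256.48
ΣP(Year 0)·Q(Year 1) = 2.56×346 + 72.05×49 + 14.23×175 = 885.76 + 3530.45 + 2490.25 = 6906.46
Index = 9256.48 / 6906.46 × 100 = 134.0264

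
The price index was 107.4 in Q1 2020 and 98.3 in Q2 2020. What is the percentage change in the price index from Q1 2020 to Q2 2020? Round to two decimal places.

Change = (98.3 − 107.4) / 107.4 × 100
       = -9.1 / 107.4 × 100 = -8.4730%

-8.47%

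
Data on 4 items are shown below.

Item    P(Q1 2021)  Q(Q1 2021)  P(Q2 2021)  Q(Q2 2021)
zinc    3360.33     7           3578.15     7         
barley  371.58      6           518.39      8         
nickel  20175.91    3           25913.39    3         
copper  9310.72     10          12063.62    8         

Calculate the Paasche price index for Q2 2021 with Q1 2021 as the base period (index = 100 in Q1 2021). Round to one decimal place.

Paasche price index uses current-period quantities as weights.
ΣP(Q2 2021)·Q(Q2 2021) = 3578.15×7 + 518.39×8 + 25913.39×3 + 12063.62×8 = 25047.05 + 4147.12 + 77740.17 + 96508.96 = 203443.3
ΣP(Q1 2021)·Q(Q2 2021) = 3360.33×7 + 371.58×8 + 20175.91×3 + 9310.72×8 = 23522.31 + 2972.64 + 60527.73 + 74485.76 = 161508.44
Index = 203443.3 / 161508.44 × 100 = 125.9645

126.0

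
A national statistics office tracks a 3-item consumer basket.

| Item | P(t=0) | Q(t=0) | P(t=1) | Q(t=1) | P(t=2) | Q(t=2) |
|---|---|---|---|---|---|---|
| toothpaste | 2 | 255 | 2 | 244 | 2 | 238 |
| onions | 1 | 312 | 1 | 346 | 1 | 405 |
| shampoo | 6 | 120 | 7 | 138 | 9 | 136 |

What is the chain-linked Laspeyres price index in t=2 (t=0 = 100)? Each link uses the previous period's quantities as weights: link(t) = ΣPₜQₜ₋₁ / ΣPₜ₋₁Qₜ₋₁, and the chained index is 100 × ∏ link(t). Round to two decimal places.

124.31

Link t=0→t=1:
ΣP(t=1)Q(t=0) = 2×255 + 1×312 + 7×120 = 510 + 312 + 840 = 1662
ΣP(t=0)Q(t=0) = 2×255 + 1×312 + 6×120 = 510 + 312 + 720 = 1542
link = 1662/1542 = 1.077821
Link t=1→t=2:
ΣP(t=2)Q(t=1) = 2×244 + 1×346 + 9×138 = 488 + 346 + 1242 = 2076
ΣP(t=1)Q(t=1) = 2×244 + 1×346 + 7×138 = 488 + 346 + 966 = 1800
link = 2076/1800 = 1.153333
Chained index = 100 × 1.077821 × 1.153333 = 124.3087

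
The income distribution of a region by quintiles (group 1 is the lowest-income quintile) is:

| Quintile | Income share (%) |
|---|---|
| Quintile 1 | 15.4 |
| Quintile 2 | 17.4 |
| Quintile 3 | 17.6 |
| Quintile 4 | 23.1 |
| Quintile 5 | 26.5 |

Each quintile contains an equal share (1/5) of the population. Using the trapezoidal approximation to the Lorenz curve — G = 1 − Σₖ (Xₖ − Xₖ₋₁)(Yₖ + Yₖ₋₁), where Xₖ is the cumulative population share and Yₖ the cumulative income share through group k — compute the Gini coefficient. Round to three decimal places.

0.112

Cumulative income shares Yₖ: 0.1540, 0.3280, 0.5040, 0.7350, 1.0000
Σ (Xₖ−Xₖ₋₁)(Yₖ+Yₖ₋₁) = (1/5)(0.1540+0.0000) + (1/5)(0.3280+0.1540) + (1/5)(0.5040+0.3280) + (1/5)(0.7350+0.5040) + (1/5)(1.0000+0.7350)
  = 0.0308 + 0.0964 + 0.1664 + 0.2478 + 0.3470 = 0.8884
G = 1 − 0.8884 = 0.1116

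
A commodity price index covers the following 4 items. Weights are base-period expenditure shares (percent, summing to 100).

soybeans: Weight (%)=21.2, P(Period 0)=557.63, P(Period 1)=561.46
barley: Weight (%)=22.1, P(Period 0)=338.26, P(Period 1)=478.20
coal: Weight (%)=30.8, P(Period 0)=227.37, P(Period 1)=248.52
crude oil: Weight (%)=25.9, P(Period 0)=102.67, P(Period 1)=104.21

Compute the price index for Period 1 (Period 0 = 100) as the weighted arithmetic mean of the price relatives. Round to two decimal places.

112.54

soybeans: 21.2 × (561.46/557.63) = 21.2 × 1.006868 = 21.3456
barley: 22.1 × (478.20/338.26) = 22.1 × 1.413705 = 31.2429
coal: 30.8 × (248.52/227.37) = 30.8 × 1.093020 = 33.6650
crude oil: 25.9 × (104.21/102.67) = 25.9 × 1.015000 = 26.2885
Index = Σ wᵢ·(p₁ᵢ/p₀ᵢ) = 21.3456 + 31.2429 + 33.6650 + 26.2885 = 112.5420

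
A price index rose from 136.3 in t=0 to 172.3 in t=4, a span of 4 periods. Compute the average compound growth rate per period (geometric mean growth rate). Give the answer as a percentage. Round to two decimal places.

Growth factor = (172.3/136.3)^(1/4) = (1.264123)^(1/4) = 1.060345
Growth rate = 1.060345 − 1 = 0.060345 = 6.0345%

6.03%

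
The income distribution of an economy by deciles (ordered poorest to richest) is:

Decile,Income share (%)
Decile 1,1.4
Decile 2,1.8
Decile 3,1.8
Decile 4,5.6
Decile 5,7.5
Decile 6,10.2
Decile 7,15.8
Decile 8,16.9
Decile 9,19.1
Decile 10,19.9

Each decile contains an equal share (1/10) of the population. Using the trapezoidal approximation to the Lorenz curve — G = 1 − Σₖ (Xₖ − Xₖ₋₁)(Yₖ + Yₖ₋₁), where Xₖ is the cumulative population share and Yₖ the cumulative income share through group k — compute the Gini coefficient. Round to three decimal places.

0.396

Cumulative income shares Yₖ: 0.0140, 0.0320, 0.0500, 0.1060, 0.1810, 0.2830, 0.4410, 0.6100, 0.8010, 1.0000
Σ (Xₖ−Xₖ₋₁)(Yₖ+Yₖ₋₁) = (1/10)(0.0140+0.0000) + (1/10)(0.0320+0.0140) + (1/10)(0.0500+0.0320) + (1/10)(0.1060+0.0500) + (1/10)(0.1810+0.1060) + (1/10)(0.2830+0.1810) + (1/10)(0.4410+0.2830) + (1/10)(0.6100+0.4410) + (1/10)(0.8010+0.6100) + (1/10)(1.0000+0.8010)
  = 0.0014 + 0.0046 + 0.0082 + 0.0156 + 0.0287 + 0.0464 + 0.0724 + 0.1051 + 0.1411 + 0.1801 = 0.6036
G = 1 − 0.6036 = 0.3964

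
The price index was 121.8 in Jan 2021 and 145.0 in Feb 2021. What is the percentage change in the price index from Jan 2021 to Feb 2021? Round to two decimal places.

Change = (145.0 − 121.8) / 121.8 × 100
       = 23.2 / 121.8 × 100 = 19.0476%

19.05%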